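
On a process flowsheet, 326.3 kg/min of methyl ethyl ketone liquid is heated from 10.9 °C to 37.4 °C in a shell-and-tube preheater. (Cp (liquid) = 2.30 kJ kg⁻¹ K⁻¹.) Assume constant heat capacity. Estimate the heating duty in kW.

Q = ṁ·Cp·ΔT = 326.3 × 2.30 × (37.4 − 10.9) = 19888 kJ/min
Converting: 19888 / 60 s = 331.47 kW

Q = 331 kW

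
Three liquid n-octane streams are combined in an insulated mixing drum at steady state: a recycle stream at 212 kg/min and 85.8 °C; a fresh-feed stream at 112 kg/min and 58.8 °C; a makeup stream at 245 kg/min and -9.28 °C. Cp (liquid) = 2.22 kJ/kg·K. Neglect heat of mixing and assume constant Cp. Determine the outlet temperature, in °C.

No heat crosses the boundary, so H_out = H_in.
T_out = Σ ṁᵢCp,ᵢTᵢ / Σ ṁᵢCp,ᵢ
      = 49954 / 1263.2 = 39.546 °C

T_out = 39.5 °C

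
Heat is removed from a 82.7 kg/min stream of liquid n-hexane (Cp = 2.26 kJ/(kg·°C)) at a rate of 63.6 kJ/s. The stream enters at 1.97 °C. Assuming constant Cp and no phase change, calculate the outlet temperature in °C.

Q = 63.6 kJ/s = 3816 kJ/min
ΔT = Q/(ṁ·Cp) = 3816/(82.7×2.26) = 20.417 K
T_out = 1.97 − 20.417 = -18.447 °C

T_out = -18.4 °C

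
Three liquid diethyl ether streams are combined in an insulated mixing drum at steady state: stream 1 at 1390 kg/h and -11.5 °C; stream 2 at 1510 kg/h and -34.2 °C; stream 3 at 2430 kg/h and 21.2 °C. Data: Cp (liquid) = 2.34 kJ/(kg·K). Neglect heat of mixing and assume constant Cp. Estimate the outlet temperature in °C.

Adiabatic, steady state ⇒ Σ ṁᵢCp,ᵢ(T_out − Tᵢ) = 0
T_out = Σ ṁᵢCp,ᵢTᵢ / Σ ṁᵢCp,ᵢ
      = -37700 / 12472 = -3.0227 °C

T_out = -3.02 °C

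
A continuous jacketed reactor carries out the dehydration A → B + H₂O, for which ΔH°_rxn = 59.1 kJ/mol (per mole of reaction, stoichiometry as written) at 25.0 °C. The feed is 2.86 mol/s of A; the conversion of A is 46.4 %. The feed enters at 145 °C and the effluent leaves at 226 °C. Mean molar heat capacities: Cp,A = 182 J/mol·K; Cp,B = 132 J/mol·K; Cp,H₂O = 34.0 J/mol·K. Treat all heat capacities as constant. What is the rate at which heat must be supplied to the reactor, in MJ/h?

Q_in = 419 MJ/h

Extent of reaction ξ = 0.464 × 2.86 = 1.327 mol/s
Reaction term: ξ·ΔH°_rxn = 1.327 × 59.1 = 78.428 kJ/s
Sensible, feed 145→25 °C: -62.462 kJ/s
Outlet flows (mol/s): A 1.533, B 1.327, H₂O 1.327
Sensible, products 25→226 °C: 100.36 kJ/s
Q = ΔH = 116.32 kJ/s = 116.32 kW
Heat supplied = 418.76 MJ/h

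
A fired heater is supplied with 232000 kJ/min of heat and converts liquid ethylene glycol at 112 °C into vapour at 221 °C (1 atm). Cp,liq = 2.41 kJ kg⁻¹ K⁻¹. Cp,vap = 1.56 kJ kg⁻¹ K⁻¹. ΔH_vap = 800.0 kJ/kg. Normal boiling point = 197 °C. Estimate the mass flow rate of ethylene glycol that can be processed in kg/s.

Δh = 2.41×(197−112) + 800.0 + 1.56×(221−197) = 1042.3 kJ/kg
Q = 232000 kJ/min = 3866.7 kJ/s = 3866.7 kJ/s
ṁ = Q/Δh = 3866.7 / 1042.3 = 3.7098 kg/s

ṁ = 3.71 kg/s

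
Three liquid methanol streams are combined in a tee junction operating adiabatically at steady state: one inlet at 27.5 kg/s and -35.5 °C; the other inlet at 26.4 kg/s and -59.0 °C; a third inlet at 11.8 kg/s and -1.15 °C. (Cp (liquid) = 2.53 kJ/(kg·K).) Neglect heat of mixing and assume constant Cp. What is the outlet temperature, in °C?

No heat crosses the boundary, so H_out = H_in.
T_out = Σ ṁᵢCp,ᵢTᵢ / Σ ṁᵢCp,ᵢ
      = -6445 / 166.22 = -38.774 °C

T_out = -38.8 °C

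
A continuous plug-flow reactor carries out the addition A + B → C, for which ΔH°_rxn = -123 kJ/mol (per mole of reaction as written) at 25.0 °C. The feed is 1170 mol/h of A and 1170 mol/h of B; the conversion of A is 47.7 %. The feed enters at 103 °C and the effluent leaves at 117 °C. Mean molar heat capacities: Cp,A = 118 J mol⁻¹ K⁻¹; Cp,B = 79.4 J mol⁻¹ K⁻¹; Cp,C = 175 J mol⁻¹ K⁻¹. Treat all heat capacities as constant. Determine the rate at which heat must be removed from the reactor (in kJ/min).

Q_out = 1110 kJ/min

Extent of reaction ξ = 0.477 × 1170 = 558.09 mol/h
Reaction term: ξ·ΔH°_rxn = 558.09 × -123 = -68645 kJ/h
Sensible, feed 103→25 °C: -18015 kJ/h
Outlet flows (mol/h): A 611.91, B 611.91, C 558.09
Sensible, products 25→117 °C: 20098 kJ/h
Q = ΔH = -66562 kJ/h = -18.489 kW
Heat removed = 1109.4 kJ/min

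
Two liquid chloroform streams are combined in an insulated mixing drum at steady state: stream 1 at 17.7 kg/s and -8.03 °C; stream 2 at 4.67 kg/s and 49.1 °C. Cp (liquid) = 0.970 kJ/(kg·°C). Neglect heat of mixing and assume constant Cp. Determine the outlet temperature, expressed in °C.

Energy balance with Q = 0: Σ ṁᵢCp,ᵢ(T_out − Tᵢ) = 0
T_out = Σ ṁᵢCp,ᵢTᵢ / Σ ṁᵢCp,ᵢ
      = 84.551 / 21.699 = 3.8966 °C

T_out = 3.90 °C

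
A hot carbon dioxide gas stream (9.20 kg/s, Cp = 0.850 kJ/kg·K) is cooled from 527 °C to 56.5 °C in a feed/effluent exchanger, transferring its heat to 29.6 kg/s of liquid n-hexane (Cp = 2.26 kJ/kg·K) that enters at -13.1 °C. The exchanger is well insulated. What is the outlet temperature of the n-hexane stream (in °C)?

T_c,out = 41.9 °C

Heat released by hot stream: Q = 9.20 × 0.850 × (527 − 56.5) = 3679.3 kJ/s
Energy balance on cold side (adiabatic exchanger): Q = ṁ_c·Cp_c·(T_c,out − T_c,in)
T_c,out = -13.1 + 3679.3/(29.6 × 2.26) = 41.9 °C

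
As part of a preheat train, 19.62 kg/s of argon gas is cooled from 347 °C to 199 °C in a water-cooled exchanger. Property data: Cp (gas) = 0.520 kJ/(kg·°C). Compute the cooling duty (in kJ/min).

Q_c = 90600 kJ/min

Q = ṁ·Cp·ΔT = 19.62 × 0.520 × (199 − 347) = -1510 kJ/s
Cooling duty = 90597 kJ/min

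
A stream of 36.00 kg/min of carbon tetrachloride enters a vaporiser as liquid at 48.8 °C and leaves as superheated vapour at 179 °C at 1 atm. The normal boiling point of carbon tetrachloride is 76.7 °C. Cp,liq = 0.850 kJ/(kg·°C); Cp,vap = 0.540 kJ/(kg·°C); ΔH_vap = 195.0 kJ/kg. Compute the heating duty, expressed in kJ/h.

Q = 592000 kJ/h

liquid 48.8→76.7 °C: 23.715 kJ/kg
vaporisation at 76.7 °C: 195 kJ/kg
vapour 76.7→179 °C: 55.242 kJ/kg
Δh = 23.715 + 195 + 55.242 = 273.96 kJ/kg
Q = ṁ·Δh = 36.00 kg/min × 273.96 kJ/kg = 9862.5 kJ/min
|Q| = 164.37 kW = 591750 kJ/h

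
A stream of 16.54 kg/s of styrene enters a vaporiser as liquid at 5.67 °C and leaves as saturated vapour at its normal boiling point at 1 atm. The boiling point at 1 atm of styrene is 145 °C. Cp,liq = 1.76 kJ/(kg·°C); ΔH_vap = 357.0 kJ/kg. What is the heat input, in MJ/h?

Q = 35900 MJ/h

liquid 5.67→145 °C: 245.22 kJ/kg
vaporisation at 145 °C: 357 kJ/kg
Δh = 245.22 + 357 = 602.22 kJ/kg
Q = ṁ·Δh = 16.54 kg/s × 602.22 kJ/kg = 9960.7 kJ/s
|Q| = 9960.7 kW = 35859 MJ/h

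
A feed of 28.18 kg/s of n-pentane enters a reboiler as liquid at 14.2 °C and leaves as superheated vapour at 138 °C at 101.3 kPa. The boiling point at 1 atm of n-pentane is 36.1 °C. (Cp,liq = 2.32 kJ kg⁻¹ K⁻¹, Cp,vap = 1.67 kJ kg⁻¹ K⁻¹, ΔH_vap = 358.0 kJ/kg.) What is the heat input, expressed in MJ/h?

Q = 58700 MJ/h

liquid 14.2→36.1 °C: 50.808 kJ/kg
vaporisation at 36.1 °C: 358 kJ/kg
vapour 36.1→138 °C: 170.17 kJ/kg
Δh = 50.808 + 358 + 170.17 = 578.98 kJ/kg
Q = ṁ·Δh = 28.18 kg/s × 578.98 kJ/kg = 16316 kJ/s
|Q| = 16316 kW = 58736 MJ/h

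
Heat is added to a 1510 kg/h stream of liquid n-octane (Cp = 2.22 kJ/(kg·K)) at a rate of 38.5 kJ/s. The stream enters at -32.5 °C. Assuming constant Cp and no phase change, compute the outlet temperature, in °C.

T_out = 8.85 °C

Q = 38.5 kJ/s = 138600 kJ/h
ΔT = Q/(ṁ·Cp) = 138600/(1510×2.22) = 41.346 K
T_out = -32.5 + 41.346 = 8.846 °C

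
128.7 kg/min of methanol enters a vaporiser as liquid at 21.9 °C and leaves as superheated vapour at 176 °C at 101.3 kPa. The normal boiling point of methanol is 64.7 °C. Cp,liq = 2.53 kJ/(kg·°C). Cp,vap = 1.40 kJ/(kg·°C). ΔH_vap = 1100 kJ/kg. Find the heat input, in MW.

Q = 2.93 MW

liquid 21.9→64.7 °C: 108.28 kJ/kg
vaporisation at 64.7 °C: 1100 kJ/kg
vapour 64.7→176 °C: 155.82 kJ/kg
Δh = 108.28 + 1100 + 155.82 = 1364.1 kJ/kg
Q = ṁ·Δh = 128.7 kg/min × 1364.1 kJ/kg = 175560 kJ/min
|Q| = 2926 kW = 2.926 MW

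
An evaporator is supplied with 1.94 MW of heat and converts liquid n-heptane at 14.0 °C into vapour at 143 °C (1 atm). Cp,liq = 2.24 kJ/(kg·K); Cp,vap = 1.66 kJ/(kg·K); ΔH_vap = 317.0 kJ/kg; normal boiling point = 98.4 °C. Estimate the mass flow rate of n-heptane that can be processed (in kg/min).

ṁ = 201 kg/min

Δh = 2.24×(98.4−14.0) + 317.0 + 1.66×(143−98.4) = 580.09 kJ/kg
Q = 1.94 MW = 1940 kJ/s = 116400 kJ/min
ṁ = Q/Δh = 116400 / 580.09 = 200.66 kg/min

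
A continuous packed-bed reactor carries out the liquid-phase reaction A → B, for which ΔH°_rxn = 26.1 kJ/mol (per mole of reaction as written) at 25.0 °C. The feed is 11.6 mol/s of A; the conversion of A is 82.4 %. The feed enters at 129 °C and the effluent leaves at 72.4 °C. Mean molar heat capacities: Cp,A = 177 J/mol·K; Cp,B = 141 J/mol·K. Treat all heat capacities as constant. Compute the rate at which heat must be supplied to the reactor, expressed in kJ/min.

Extent of reaction ξ = 0.824 × 11.6 = 9.5584 mol/s
Reaction term: ξ·ΔH°_rxn = 9.5584 × 26.1 = 249.47 kJ/s
Sensible, feed 129→25 °C: -213.53 kJ/s
Outlet flows (mol/s): A 2.0416, B 9.5584
Sensible, products 25→72.4 °C: 81.011 kJ/s
Q = ΔH = 116.95 kJ/s = 116.95 kW
Heat supplied = 7017.2 kJ/min

Q_in = 7020 kJ/min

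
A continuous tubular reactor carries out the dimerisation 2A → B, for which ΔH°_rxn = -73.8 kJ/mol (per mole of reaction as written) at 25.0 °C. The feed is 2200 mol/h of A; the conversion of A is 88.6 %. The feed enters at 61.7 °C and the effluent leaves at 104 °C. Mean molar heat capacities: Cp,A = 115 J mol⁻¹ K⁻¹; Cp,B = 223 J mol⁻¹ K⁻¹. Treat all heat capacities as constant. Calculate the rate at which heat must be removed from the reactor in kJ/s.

Extent of reaction ξ = 0.886 × 2200 / 2 = 974.6 mol/h
Reaction term: ξ·ΔH°_rxn = 974.6 × -73.8 = -71925 kJ/h
Sensible, feed 61.7→25 °C: -9285.1 kJ/h
Outlet flows (mol/h): A 250.8, B 974.6
Sensible, products 25→104 °C: 19448 kJ/h
Q = ΔH = -61763 kJ/h = -17.156 kW
Heat removed = 17.156 kJ/s

Q_out = 17.2 kJ/s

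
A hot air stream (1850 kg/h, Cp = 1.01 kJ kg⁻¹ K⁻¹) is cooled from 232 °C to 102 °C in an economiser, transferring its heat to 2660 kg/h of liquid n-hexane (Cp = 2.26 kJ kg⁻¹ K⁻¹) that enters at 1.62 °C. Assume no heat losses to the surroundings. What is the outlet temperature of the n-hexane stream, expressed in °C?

Heat released by hot stream: Q = 1850 × 1.01 × (232 − 102) = 242900 kJ/h
Energy balance on cold side (adiabatic exchanger): Q = ṁ_c·Cp_c·(T_c,out − T_c,in)
T_c,out = 1.62 + 242900/(2660 × 2.26) = 42.026 °C

T_c,out = 42.0 °C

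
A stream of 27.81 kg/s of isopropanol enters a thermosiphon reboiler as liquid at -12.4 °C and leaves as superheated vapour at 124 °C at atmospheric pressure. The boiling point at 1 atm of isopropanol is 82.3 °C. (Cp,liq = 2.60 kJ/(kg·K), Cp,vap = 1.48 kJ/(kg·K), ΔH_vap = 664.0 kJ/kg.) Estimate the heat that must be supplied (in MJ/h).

liquid -12.4→82.3 °C: 246.22 kJ/kg
vaporisation at 82.3 °C: 664 kJ/kg
vapour 82.3→124 °C: 61.716 kJ/kg
Δh = 246.22 + 664 + 61.716 = 971.94 kJ/kg
Q = ṁ·Δh = 27.81 kg/s × 971.94 kJ/kg = 27030 kJ/s
|Q| = 27030 kW = 97306 MJ/h

Q = 97300 MJ/h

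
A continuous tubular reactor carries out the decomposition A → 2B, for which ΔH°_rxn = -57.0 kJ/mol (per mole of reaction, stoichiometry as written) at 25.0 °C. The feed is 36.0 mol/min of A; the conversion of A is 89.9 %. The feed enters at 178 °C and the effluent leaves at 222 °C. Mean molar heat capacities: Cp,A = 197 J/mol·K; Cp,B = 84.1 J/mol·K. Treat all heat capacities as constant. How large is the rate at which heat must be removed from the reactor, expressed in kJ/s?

Q_out = 28.6 kJ/s

Extent of reaction ξ = 0.899 × 36.0 = 32.364 mol/min
Reaction term: ξ·ΔH°_rxn = 32.364 × -57.0 = -1844.7 kJ/min
Sensible, feed 178→25 °C: -1085.1 kJ/min
Outlet flows (mol/min): A 3.636, B 64.728
Sensible, products 25→222 °C: 1213.5 kJ/min
Q = ΔH = -1716.3 kJ/min = -28.605 kW
Heat removed = 28.605 kJ/s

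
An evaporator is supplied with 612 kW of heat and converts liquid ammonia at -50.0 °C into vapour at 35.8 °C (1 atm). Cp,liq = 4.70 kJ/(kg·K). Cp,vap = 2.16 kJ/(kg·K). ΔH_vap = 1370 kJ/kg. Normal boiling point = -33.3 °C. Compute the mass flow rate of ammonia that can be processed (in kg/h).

Δh = 4.70×(-33.3−-50.0) + 1370 + 2.16×(35.8−-33.3) = 1597.7 kJ/kg
Q = 612 kW = 612 kJ/s = 2.2032e+06 kJ/h
ṁ = Q/Δh = 2.2032e+06 / 1597.7 = 1378.9 kg/h

ṁ = 1380 kg/h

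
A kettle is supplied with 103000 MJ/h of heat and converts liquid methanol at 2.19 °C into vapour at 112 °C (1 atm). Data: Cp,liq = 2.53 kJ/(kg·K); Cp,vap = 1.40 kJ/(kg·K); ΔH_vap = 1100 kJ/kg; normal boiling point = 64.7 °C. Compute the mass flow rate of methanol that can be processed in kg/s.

ṁ = 21.6 kg/s

Δh = 2.53×(64.7−2.19) + 1100 + 1.40×(112−64.7) = 1324.4 kJ/kg
Q = 103000 MJ/h = 28611 kJ/s = 28611 kJ/s
ṁ = Q/Δh = 28611 / 1324.4 = 21.604 kg/s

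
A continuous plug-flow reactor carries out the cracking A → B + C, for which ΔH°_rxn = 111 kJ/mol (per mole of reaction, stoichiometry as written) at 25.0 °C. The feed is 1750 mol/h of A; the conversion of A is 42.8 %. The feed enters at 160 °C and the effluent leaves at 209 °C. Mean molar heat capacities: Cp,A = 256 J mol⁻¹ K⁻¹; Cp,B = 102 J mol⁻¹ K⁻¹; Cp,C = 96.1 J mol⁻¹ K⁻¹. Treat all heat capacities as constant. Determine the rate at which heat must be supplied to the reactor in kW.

Extent of reaction ξ = 0.428 × 1750 = 749 mol/h
Reaction term: ξ·ΔH°_rxn = 749 × 111 = 83139 kJ/h
Sensible, feed 160→25 °C: -60480 kJ/h
Outlet flows (mol/h): A 1001, B 749, C 749
Sensible, products 25→209 °C: 74452 kJ/h
Q = ΔH = 97111 kJ/h = 26.975 kW
Heat supplied = 26.975 kW

Q_in = 27.0 kW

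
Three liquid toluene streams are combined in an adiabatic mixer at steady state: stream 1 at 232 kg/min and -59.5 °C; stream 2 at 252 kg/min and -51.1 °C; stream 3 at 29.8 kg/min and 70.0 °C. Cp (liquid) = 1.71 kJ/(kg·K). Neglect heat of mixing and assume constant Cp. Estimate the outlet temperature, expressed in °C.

T_out = -47.9 °C

Adiabatic, steady state ⇒ Σ ṁᵢCp,ᵢ(T_out − Tᵢ) = 0
T_out = Σ ṁᵢCp,ᵢTᵢ / Σ ṁᵢCp,ᵢ
      = -42058 / 878.6 = -47.869 °C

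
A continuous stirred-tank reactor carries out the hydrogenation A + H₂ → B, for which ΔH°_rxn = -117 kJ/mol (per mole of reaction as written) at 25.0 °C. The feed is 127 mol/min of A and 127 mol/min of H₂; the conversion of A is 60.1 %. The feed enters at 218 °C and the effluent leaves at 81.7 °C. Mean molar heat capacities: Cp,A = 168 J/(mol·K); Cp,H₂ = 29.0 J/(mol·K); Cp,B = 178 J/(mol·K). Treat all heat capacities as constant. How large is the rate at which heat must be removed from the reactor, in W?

Extent of reaction ξ = 0.601 × 127 = 76.327 mol/min
Reaction term: ξ·ΔH°_rxn = 76.327 × -117 = -8930.3 kJ/min
Sensible, feed 218→25 °C: -4828.7 kJ/min
Outlet flows (mol/min): A 50.673, H₂ 50.673, B 76.327
Sensible, products 25→81.7 °C: 1336.4 kJ/min
Q = ΔH = -12423 kJ/min = -207.04 kW
Heat removed = 207040 W

Q_out = 207000 W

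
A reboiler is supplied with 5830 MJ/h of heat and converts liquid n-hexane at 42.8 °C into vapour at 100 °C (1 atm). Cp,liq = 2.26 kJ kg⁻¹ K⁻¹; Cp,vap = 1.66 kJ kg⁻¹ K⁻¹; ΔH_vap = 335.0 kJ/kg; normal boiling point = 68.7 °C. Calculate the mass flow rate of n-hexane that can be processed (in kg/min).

ṁ = 218 kg/min

Δh = 2.26×(68.7−42.8) + 335.0 + 1.66×(100−68.7) = 445.49 kJ/kg
Q = 5830 MJ/h = 1619.4 kJ/s = 97167 kJ/min
ṁ = Q/Δh = 97167 / 445.49 = 218.11 kg/min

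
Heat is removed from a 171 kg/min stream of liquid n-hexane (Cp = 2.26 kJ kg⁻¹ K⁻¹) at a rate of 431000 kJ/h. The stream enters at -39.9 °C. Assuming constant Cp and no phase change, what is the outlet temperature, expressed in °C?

T_out = -58.5 °C

Q = 431000 kJ/h = 7183.3 kJ/min
ΔT = Q/(ṁ·Cp) = 7183.3/(171×2.26) = 18.588 K
T_out = -39.9 − 18.588 = -58.488 °C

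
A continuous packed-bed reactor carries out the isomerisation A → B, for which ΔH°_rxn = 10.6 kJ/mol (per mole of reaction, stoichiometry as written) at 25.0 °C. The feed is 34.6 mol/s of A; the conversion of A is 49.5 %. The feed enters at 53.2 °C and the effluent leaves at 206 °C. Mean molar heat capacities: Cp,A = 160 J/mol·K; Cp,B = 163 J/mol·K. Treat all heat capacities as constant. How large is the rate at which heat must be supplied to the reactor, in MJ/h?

Extent of reaction ξ = 0.495 × 34.6 = 17.127 mol/s
Reaction term: ξ·ΔH°_rxn = 17.127 × 10.6 = 181.55 kJ/s
Sensible, feed 53.2→25 °C: -156.12 kJ/s
Outlet flows (mol/s): A 17.473, B 17.127
Sensible, products 25→206 °C: 1011.3 kJ/s
Q = ΔH = 1036.7 kJ/s = 1036.7 kW
Heat supplied = 3732.3 MJ/h

Q_in = 3730 MJ/h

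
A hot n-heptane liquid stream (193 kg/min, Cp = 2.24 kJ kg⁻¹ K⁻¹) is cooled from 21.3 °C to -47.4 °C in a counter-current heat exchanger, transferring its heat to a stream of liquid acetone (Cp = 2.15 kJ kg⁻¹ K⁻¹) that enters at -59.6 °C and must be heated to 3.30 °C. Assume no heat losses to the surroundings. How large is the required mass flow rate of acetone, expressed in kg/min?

ṁ_c = 220 kg/min

Heat released by hot stream: Q = 193 × 2.24 × (21.3 − -47.4) = 29700 kJ/min
Energy balance on cold side (adiabatic exchanger): Q = ṁ_c·Cp_c·(T_c,out − T_c,in)
ṁ_c = 29700 / [2.15 × (3.30 − -59.6)] = 219.62 kg/min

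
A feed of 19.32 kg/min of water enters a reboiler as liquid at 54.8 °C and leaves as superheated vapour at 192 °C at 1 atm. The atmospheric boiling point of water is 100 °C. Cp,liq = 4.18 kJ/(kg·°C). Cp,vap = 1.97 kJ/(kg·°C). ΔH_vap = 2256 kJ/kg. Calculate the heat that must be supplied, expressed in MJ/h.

Q = 3040 MJ/h

liquid 54.8→100 °C: 188.94 kJ/kg
vaporisation at 100 °C: 2256 kJ/kg
vapour 100→192 °C: 181.24 kJ/kg
Δh = 188.94 + 2256 + 181.24 = 2626.2 kJ/kg
Q = ṁ·Δh = 19.32 kg/min × 2626.2 kJ/kg = 50738 kJ/min
|Q| = 845.63 kW = 3044.3 MJ/h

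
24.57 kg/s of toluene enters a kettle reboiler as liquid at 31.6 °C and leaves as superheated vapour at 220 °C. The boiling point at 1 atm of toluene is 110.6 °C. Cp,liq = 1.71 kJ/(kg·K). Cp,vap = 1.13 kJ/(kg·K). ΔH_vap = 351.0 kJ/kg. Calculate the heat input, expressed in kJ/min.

liquid 31.6→110.6 °C: 135.09 kJ/kg
vaporisation at 110.6 °C: 351 kJ/kg
vapour 110.6→220 °C: 123.62 kJ/kg
Δh = 135.09 + 351 + 123.62 = 609.71 kJ/kg
Q = ṁ·Δh = 24.57 kg/s × 609.71 kJ/kg = 14981 kJ/s
|Q| = 14981 kW = 898840 kJ/min

Q = 899000 kJ/min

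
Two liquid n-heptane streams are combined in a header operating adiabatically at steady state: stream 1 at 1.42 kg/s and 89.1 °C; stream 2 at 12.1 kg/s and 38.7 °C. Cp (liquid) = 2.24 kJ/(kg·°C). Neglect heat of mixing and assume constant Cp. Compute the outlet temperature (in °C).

Adiabatic, steady state ⇒ Σ ṁᵢCp,ᵢ(T_out − Tᵢ) = 0
T_out = Σ ṁᵢCp,ᵢTᵢ / Σ ṁᵢCp,ᵢ
      = 1332.3 / 30.285 = 43.993 °C

T_out = 44.0 °C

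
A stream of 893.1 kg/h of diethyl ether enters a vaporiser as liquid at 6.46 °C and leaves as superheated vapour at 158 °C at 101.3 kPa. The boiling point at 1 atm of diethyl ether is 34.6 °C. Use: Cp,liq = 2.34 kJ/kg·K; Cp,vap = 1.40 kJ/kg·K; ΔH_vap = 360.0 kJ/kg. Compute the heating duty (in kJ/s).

liquid 6.46→34.6 °C: 65.848 kJ/kg
vaporisation at 34.6 °C: 360 kJ/kg
vapour 34.6→158 °C: 172.76 kJ/kg
Δh = 65.848 + 360 + 172.76 = 598.61 kJ/kg
Q = ṁ·Δh = 893.1 kg/h × 598.61 kJ/kg = 534620 kJ/h
|Q| = 148.5 kW

Q = 149 kJ/s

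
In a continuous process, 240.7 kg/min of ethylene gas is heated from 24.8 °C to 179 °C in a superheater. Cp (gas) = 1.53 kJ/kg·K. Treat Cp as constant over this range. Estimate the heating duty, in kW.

Q = 946 kW

Q = ṁ·Cp·ΔT = 240.7 × 1.53 × (179 − 24.8) = 56787 kJ/min
Converting: 56787 / 60 s = 946.46 kW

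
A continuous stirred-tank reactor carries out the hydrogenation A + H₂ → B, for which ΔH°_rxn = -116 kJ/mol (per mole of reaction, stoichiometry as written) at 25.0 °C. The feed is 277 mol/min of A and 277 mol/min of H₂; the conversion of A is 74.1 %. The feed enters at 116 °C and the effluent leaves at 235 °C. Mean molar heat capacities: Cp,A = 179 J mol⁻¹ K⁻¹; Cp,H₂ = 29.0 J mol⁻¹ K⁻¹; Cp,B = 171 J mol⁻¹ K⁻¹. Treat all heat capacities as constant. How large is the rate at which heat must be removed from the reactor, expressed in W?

Extent of reaction ξ = 0.741 × 277 = 205.26 mol/min
Reaction term: ξ·ΔH°_rxn = 205.26 × -116 = -23810 kJ/min
Sensible, feed 116→25 °C: -5243.1 kJ/min
Outlet flows (mol/min): A 71.743, H₂ 71.743, B 205.26
Sensible, products 25→235 °C: 10505 kJ/min
Q = ΔH = -18548 kJ/min = -309.14 kW
Heat removed = 309140 W

Q_out = 309000 W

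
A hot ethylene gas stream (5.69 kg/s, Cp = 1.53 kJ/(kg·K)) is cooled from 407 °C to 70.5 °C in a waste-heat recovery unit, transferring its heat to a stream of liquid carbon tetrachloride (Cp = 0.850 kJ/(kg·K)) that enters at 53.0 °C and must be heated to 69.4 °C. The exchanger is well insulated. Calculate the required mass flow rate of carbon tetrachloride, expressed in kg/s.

Heat released by hot stream: Q = 5.69 × 1.53 × (407 − 70.5) = 2929.5 kJ/s
Energy balance on cold side (adiabatic exchanger): Q = ṁ_c·Cp_c·(T_c,out − T_c,in)
ṁ_c = 2929.5 / [0.850 × (69.4 − 53.0)] = 210.15 kg/s

ṁ_c = 210 kg/s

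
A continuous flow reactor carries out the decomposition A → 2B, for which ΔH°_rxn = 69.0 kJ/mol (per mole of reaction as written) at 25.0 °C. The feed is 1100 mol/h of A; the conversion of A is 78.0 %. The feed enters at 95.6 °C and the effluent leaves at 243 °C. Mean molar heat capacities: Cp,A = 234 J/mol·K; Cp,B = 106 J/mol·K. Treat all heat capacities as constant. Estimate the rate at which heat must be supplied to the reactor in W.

Q_in = 25800 W

Extent of reaction ξ = 0.780 × 1100 = 858 mol/h
Reaction term: ξ·ΔH°_rxn = 858 × 69.0 = 59202 kJ/h
Sensible, feed 95.6→25 °C: -18172 kJ/h
Outlet flows (mol/h): A 242, B 1716
Sensible, products 25→243 °C: 51998 kJ/h
Q = ΔH = 93028 kJ/h = 25.841 kW
Heat supplied = 25841 W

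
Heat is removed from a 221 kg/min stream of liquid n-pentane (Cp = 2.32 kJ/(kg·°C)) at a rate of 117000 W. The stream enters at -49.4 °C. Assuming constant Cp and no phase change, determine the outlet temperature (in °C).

Q = 117000 W = 7020 kJ/min
ΔT = Q/(ṁ·Cp) = 7020/(221×2.32) = 13.692 K
T_out = -49.4 − 13.692 = -63.092 °C

T_out = -63.1 °C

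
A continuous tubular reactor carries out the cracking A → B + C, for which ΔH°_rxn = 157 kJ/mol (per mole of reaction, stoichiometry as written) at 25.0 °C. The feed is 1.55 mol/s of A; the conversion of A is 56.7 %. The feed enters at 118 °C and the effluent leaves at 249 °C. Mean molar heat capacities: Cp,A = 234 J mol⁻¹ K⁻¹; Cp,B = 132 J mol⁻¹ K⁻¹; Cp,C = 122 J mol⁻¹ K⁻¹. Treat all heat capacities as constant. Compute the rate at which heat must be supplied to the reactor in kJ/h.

Q_in = 682000 kJ/h

Extent of reaction ξ = 0.567 × 1.55 = 0.87885 mol/s
Reaction term: ξ·ΔH°_rxn = 0.87885 × 157 = 137.98 kJ/s
Sensible, feed 118→25 °C: -33.731 kJ/s
Outlet flows (mol/s): A 0.67115, B 0.87885, C 0.87885
Sensible, products 25→249 °C: 85.182 kJ/s
Q = ΔH = 189.43 kJ/s = 189.43 kW
Heat supplied = 681950 kJ/h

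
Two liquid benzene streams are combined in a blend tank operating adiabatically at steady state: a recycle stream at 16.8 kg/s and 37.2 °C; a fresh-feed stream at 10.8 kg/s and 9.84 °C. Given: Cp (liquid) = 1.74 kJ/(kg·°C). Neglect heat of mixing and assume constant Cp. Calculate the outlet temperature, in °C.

Energy balance with Q = 0: Σ ṁᵢCp,ᵢ(T_out − Tᵢ) = 0
T_out = Σ ṁᵢCp,ᵢTᵢ / Σ ṁᵢCp,ᵢ
      = 1272.3 / 48.024 = 26.494 °C

T_out = 26.5 °C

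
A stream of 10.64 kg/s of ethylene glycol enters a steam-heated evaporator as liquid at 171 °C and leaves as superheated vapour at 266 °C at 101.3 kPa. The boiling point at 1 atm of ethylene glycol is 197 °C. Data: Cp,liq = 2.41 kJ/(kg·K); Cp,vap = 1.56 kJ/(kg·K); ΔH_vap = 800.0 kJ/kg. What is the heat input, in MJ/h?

liquid 171→197 °C: 62.66 kJ/kg
vaporisation at 197 °C: 800 kJ/kg
vapour 197→266 °C: 107.64 kJ/kg
Δh = 62.66 + 800 + 107.64 = 970.3 kJ/kg
Q = ṁ·Δh = 10.64 kg/s × 970.3 kJ/kg = 10324 kJ/s
|Q| = 10324 kW = 37166 MJ/h

Q = 37200 MJ/h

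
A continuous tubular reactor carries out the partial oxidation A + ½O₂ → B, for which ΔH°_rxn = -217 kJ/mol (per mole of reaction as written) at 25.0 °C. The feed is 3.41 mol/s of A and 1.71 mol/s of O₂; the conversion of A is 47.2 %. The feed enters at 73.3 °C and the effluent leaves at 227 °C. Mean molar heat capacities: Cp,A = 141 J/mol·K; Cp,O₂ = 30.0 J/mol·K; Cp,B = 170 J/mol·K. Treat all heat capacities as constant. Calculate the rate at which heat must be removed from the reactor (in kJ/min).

Q_out = 15800 kJ/min

Extent of reaction ξ = 0.472 × 3.41 = 1.6095 mol/s
Reaction term: ξ·ΔH°_rxn = 1.6095 × -217 = -349.27 kJ/s
Sensible, feed 73.3→25 °C: -25.701 kJ/s
Outlet flows (mol/s): A 1.8005, O₂ 0.90524, B 1.6095
Sensible, products 25→227 °C: 112.04 kJ/s
Q = ΔH = -262.93 kJ/s = -262.93 kW
Heat removed = 15776 kJ/min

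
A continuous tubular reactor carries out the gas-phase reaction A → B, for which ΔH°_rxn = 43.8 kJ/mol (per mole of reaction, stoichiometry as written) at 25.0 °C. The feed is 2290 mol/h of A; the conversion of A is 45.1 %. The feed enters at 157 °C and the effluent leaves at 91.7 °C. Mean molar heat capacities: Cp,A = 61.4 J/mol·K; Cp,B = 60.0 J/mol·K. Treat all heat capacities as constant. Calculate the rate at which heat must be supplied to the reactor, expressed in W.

Q_in = 9990 W

Extent of reaction ξ = 0.451 × 2290 = 1032.8 mol/h
Reaction term: ξ·ΔH°_rxn = 1032.8 × 43.8 = 45236 kJ/h
Sensible, feed 157→25 °C: -18560 kJ/h
Outlet flows (mol/h): A 1257.2, B 1032.8
Sensible, products 25→91.7 °C: 9282 kJ/h
Q = ΔH = 35958 kJ/h = 9.9884 kW
Heat supplied = 9988.4 W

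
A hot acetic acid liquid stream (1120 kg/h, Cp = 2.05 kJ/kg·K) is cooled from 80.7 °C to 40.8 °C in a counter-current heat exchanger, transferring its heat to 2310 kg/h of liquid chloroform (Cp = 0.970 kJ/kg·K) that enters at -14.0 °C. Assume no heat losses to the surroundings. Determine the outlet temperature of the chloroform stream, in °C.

Heat released by hot stream: Q = 1120 × 2.05 × (80.7 − 40.8) = 91610 kJ/h
Energy balance on cold side (adiabatic exchanger): Q = ṁ_c·Cp_c·(T_c,out − T_c,in)
T_c,out = -14.0 + 91610/(2310 × 0.970) = 26.885 °C

T_c,out = 26.9 °C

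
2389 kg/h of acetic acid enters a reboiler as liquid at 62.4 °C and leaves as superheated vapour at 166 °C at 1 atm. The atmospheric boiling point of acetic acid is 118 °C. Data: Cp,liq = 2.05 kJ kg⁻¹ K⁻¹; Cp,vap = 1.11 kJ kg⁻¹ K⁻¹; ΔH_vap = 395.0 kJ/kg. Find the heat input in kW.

Q = 373 kW

liquid 62.4→118 °C: 113.98 kJ/kg
vaporisation at 118 °C: 395 kJ/kg
vapour 118→166 °C: 53.28 kJ/kg
Δh = 113.98 + 395 + 53.28 = 562.26 kJ/kg
Q = ṁ·Δh = 2389 kg/h × 562.26 kJ/kg = 1.3432e+06 kJ/h
|Q| = 373.12 kW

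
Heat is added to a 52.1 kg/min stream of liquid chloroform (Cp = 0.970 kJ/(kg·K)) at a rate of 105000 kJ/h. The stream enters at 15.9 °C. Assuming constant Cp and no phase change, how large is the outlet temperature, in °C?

Q = 105000 kJ/h = 1750 kJ/min
ΔT = Q/(ṁ·Cp) = 1750/(52.1×0.970) = 34.628 K
T_out = 15.9 + 34.628 = 50.528 °C

T_out = 50.5 °C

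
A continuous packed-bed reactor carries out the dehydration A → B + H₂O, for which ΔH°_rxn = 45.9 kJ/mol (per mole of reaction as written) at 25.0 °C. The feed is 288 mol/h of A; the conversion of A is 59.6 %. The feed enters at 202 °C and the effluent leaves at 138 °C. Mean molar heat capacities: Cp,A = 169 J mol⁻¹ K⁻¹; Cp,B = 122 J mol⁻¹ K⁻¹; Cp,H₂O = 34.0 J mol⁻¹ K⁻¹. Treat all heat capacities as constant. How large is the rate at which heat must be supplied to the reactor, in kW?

Q_in = 1.25 kW

Extent of reaction ξ = 0.596 × 288 = 171.65 mol/h
Reaction term: ξ·ΔH°_rxn = 171.65 × 45.9 = 7878.6 kJ/h
Sensible, feed 202→25 °C: -8614.9 kJ/h
Outlet flows (mol/h): A 116.35, B 171.65, H₂O 171.65
Sensible, products 25→138 °C: 5247.8 kJ/h
Q = ΔH = 4511.5 kJ/h = 1.2532 kW
Heat supplied = 1.2532 kW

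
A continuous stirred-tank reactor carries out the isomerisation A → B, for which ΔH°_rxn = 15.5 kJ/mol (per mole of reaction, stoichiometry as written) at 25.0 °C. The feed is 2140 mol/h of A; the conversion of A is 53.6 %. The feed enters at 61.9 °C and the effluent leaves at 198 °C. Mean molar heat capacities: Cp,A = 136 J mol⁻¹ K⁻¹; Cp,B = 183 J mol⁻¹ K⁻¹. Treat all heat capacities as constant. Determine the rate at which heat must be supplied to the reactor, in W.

Extent of reaction ξ = 0.536 × 2140 = 1147 mol/h
Reaction term: ξ·ΔH°_rxn = 1147 × 15.5 = 17779 kJ/h
Sensible, feed 61.9→25 °C: -10739 kJ/h
Outlet flows (mol/h): A 992.96, B 1147
Sensible, products 25→198 °C: 59677 kJ/h
Q = ΔH = 66716 kJ/h = 18.532 kW
Heat supplied = 18532 W

Q_in = 18500 W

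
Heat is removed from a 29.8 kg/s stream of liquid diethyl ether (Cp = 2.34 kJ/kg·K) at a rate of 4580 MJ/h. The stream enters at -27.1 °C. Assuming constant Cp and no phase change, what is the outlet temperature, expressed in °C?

T_out = -45.3 °C

Q = 4580 MJ/h = 1272.2 kJ/s
ΔT = Q/(ṁ·Cp) = 1272.2/(29.8×2.34) = 18.244 K
T_out = -27.1 − 18.244 = -45.344 °C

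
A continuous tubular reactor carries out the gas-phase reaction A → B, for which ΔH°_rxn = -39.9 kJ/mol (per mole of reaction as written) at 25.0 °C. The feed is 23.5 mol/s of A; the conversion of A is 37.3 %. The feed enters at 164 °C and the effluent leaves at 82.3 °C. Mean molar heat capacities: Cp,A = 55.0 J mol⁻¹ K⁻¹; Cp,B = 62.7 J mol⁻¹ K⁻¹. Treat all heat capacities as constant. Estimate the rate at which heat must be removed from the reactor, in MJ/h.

Q_out = 1630 MJ/h

Extent of reaction ξ = 0.373 × 23.5 = 8.7655 mol/s
Reaction term: ξ·ΔH°_rxn = 8.7655 × -39.9 = -349.74 kJ/s
Sensible, feed 164→25 °C: -179.66 kJ/s
Outlet flows (mol/s): A 14.735, B 8.7655
Sensible, products 25→82.3 °C: 77.928 kJ/s
Q = ΔH = -451.47 kJ/s = -451.47 kW
Heat removed = 1625.3 MJ/h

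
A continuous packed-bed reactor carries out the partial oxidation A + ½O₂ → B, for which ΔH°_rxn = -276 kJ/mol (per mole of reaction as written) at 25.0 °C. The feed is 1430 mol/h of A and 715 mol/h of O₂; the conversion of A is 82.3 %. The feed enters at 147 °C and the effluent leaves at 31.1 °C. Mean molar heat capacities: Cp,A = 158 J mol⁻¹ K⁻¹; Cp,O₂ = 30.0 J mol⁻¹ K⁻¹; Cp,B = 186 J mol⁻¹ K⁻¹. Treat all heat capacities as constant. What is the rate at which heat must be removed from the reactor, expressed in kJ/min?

Q_out = 5890 kJ/min

Extent of reaction ξ = 0.823 × 1430 = 1176.9 mol/h
Reaction term: ξ·ΔH°_rxn = 1176.9 × -276 = -324820 kJ/h
Sensible, feed 147→25 °C: -30182 kJ/h
Outlet flows (mol/h): A 253.11, O₂ 126.56, B 1176.9
Sensible, products 25→31.1 °C: 1602.4 kJ/h
Q = ΔH = -353400 kJ/h = -98.167 kW
Heat removed = 5890 kJ/min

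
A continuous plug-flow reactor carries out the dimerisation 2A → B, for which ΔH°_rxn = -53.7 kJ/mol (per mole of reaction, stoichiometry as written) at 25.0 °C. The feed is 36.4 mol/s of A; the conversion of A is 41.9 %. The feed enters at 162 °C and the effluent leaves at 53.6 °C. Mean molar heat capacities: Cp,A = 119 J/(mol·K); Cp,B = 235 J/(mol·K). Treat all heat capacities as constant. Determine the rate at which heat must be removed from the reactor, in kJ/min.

Q_out = 52800 kJ/min

Extent of reaction ξ = 0.419 × 36.4 / 2 = 7.6258 mol/s
Reaction term: ξ·ΔH°_rxn = 7.6258 × -53.7 = -409.51 kJ/s
Sensible, feed 162→25 °C: -593.43 kJ/s
Outlet flows (mol/s): A 21.148, B 7.6258
Sensible, products 25→53.6 °C: 123.23 kJ/s
Q = ΔH = -879.71 kJ/s = -879.71 kW
Heat removed = 52782 kJ/min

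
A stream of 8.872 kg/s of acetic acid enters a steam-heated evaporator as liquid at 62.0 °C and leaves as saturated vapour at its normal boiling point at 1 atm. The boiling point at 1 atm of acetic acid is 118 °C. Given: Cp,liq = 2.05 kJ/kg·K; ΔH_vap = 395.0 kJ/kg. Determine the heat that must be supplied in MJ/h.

Q = 16300 MJ/h

liquid 62.0→118 °C: 114.8 kJ/kg
vaporisation at 118 °C: 395 kJ/kg
Δh = 114.8 + 395 = 509.8 kJ/kg
Q = ṁ·Δh = 8.872 kg/s × 509.8 kJ/kg = 4522.9 kJ/s
|Q| = 4522.9 kW = 16283 MJ/h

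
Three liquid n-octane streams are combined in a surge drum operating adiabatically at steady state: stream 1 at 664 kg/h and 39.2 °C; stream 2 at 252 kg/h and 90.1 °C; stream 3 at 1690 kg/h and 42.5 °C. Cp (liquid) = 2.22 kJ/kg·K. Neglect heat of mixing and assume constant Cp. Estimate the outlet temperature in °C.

Energy balance with Q = 0: Σ ṁᵢCp,ᵢ(T_out − Tᵢ) = 0
Σ ṁᵢCp,ᵢTᵢ = 664×2.22×39.2 + 252×2.22×90.1 + 1690×2.22×42.5 = 267640
Σ ṁᵢCp,ᵢ = 664×2.22 + 252×2.22 + 1690×2.22 = 5785.3
T_out = 267640 / 5785.3 = 46.262 °C

T_out = 46.3 °C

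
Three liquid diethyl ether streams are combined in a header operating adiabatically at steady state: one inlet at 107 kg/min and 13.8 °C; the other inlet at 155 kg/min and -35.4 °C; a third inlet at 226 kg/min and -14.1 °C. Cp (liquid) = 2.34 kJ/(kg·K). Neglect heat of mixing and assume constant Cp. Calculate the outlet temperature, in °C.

T_out = -14.7 °C

No heat crosses the boundary, so H_out = H_in.
Σ ṁᵢCp,ᵢTᵢ = 107×2.34×13.8 + 155×2.34×-35.4 + 226×2.34×-14.1 = -16841
Σ ṁᵢCp,ᵢ = 107×2.34 + 155×2.34 + 226×2.34 = 1141.9
T_out = -16841 / 1141.9 = -14.748 °C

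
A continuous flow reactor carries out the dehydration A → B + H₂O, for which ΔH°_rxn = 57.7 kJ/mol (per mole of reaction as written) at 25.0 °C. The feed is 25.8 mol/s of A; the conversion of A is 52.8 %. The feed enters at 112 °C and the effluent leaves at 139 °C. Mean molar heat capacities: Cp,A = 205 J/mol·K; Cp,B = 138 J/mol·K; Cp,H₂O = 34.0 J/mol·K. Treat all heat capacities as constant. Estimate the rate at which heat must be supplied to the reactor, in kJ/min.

Q_in = 52700 kJ/min

Extent of reaction ξ = 0.528 × 25.8 = 13.622 mol/s
Reaction term: ξ·ΔH°_rxn = 13.622 × 57.7 = 786.01 kJ/s
Sensible, feed 112→25 °C: -460.14 kJ/s
Outlet flows (mol/s): A 12.178, B 13.622, H₂O 13.622
Sensible, products 25→139 °C: 551.7 kJ/s
Q = ΔH = 877.57 kJ/s = 877.57 kW
Heat supplied = 52654 kJ/min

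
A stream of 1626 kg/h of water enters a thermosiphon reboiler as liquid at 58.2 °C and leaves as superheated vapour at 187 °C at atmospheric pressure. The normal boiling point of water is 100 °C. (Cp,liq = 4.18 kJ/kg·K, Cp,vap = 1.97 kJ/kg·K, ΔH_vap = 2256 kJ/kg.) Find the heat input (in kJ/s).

liquid 58.2→100 °C: 174.72 kJ/kg
vaporisation at 100 °C: 2256 kJ/kg
vapour 100→187 °C: 171.39 kJ/kg
Δh = 174.72 + 2256 + 171.39 = 2602.1 kJ/kg
Q = ṁ·Δh = 1626 kg/h × 2602.1 kJ/kg = 4.231e+06 kJ/h
|Q| = 1175.3 kW

Q = 1180 kJ/s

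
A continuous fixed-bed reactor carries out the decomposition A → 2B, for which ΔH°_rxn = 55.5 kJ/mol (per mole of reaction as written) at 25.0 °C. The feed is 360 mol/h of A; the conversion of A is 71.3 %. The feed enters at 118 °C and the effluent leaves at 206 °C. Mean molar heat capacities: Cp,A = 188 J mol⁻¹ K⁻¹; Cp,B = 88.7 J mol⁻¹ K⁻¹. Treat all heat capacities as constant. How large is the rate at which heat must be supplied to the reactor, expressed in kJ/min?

Extent of reaction ξ = 0.713 × 360 = 256.68 mol/h
Reaction term: ξ·ΔH°_rxn = 256.68 × 55.5 = 14246 kJ/h
Sensible, feed 118→25 °C: -6294.2 kJ/h
Outlet flows (mol/h): A 103.32, B 513.36
Sensible, products 25→206 °C: 11758 kJ/h
Q = ΔH = 19709 kJ/h = 5.4748 kW
Heat supplied = 328.49 kJ/min

Q_in = 328 kJ/min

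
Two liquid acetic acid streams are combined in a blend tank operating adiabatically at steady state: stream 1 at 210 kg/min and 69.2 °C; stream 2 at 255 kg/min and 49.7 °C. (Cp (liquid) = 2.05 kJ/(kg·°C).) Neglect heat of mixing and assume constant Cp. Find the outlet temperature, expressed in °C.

No heat crosses the boundary, so H_out = H_in.
T_out = Σ ṁᵢCp,ᵢTᵢ / Σ ṁᵢCp,ᵢ
      = 55771 / 953.25 = 58.506 °C

T_out = 58.5 °C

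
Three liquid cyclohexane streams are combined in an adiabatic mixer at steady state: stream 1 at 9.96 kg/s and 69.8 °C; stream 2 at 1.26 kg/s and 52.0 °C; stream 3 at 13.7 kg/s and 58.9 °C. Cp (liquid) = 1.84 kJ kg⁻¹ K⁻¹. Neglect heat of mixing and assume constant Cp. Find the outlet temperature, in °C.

T_out = 62.9 °C

Adiabatic, steady state ⇒ Σ ṁᵢCp,ᵢ(T_out − Tᵢ) = 0
T_out = Σ ṁᵢCp,ᵢTᵢ / Σ ṁᵢCp,ᵢ
      = 2884.5 / 45.853 = 62.908 °C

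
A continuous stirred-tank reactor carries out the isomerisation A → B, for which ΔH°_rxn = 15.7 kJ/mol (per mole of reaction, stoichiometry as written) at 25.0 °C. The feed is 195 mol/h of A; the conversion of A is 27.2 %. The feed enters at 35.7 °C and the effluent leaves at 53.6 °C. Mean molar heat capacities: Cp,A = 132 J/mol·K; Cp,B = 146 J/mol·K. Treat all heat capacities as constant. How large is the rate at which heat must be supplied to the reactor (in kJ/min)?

Extent of reaction ξ = 0.272 × 195 = 53.04 mol/h
Reaction term: ξ·ΔH°_rxn = 53.04 × 15.7 = 832.73 kJ/h
Sensible, feed 35.7→25 °C: -275.42 kJ/h
Outlet flows (mol/h): A 141.96, B 53.04
Sensible, products 25→53.6 °C: 757.4 kJ/h
Q = ΔH = 1314.7 kJ/h = 0.3652 kW
Heat supplied = 21.912 kJ/min

Q_in = 21.9 kJ/min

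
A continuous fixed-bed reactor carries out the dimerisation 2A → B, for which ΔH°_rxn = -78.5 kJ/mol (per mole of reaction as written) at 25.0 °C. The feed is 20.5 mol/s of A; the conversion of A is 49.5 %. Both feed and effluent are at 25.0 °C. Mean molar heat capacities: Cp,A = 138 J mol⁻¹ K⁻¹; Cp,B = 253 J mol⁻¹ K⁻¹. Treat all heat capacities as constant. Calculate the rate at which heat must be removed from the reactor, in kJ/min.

Extent of reaction ξ = 0.495 × 20.5 / 2 = 5.0737 mol/s
Reaction term: ξ·ΔH°_rxn = 5.0737 × -78.5 = -398.29 kJ/s
Q = ΔH = -398.29 kJ/s = -398.29 kW
Heat removed = 23897 kJ/min

Q_out = 23900 kJ/min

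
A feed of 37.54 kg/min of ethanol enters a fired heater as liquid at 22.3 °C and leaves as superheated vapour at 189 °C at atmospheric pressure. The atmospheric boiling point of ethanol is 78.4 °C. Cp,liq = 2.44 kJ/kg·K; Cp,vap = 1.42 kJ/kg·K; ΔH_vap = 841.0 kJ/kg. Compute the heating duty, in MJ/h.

liquid 22.3→78.4 °C: 136.88 kJ/kg
vaporisation at 78.4 °C: 841 kJ/kg
vapour 78.4→189 °C: 157.05 kJ/kg
Δh = 136.88 + 841 + 157.05 = 1134.9 kJ/kg
Q = ṁ·Δh = 37.54 kg/min × 1134.9 kJ/kg = 42605 kJ/min
|Q| = 710.09 kW = 2556.3 MJ/h

Q = 2560 MJ/h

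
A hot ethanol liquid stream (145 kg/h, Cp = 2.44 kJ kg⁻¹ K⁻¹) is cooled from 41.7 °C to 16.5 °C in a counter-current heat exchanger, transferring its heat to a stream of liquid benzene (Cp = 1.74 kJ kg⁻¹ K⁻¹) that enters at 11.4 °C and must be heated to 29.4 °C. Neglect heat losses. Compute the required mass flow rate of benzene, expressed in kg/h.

Heat released by hot stream: Q = 145 × 2.44 × (41.7 − 16.5) = 8915.8 kJ/h
Energy balance on cold side (adiabatic exchanger): Q = ṁ_c·Cp_c·(T_c,out − T_c,in)
ṁ_c = 8915.8 / [1.74 × (29.4 − 11.4)] = 284.67 kg/h

ṁ_c = 285 kg/h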